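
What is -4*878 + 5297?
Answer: 1785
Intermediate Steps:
-4*878 + 5297 = -3512 + 5297 = 1785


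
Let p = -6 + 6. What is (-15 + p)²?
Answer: 225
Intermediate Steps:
p = 0
(-15 + p)² = (-15 + 0)² = (-15)² = 225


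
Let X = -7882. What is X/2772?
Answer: -563/198 ≈ -2.8434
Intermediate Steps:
X/2772 = -7882/2772 = -7882*1/2772 = -563/198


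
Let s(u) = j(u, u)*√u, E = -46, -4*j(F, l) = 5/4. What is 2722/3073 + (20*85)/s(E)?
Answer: 2722/3073 + 2720*I*√46/23 ≈ 0.88578 + 802.08*I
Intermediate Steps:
j(F, l) = -5/16 (j(F, l) = -5/(4*4) = -¼*5/4 = -5/16)
s(u) = -5*√u/16
2722/3073 + (20*85)/s(E) = 2722/3073 + (20*85)/((-5*I*√46/16)) = 2722*(1/3073) + 1700/((-5*I*√46/16)) = 2722/3073 + 1700/((-5*I*√46/16)) = 2722/3073 + 1700*(8*I*√46/115) = 2722/3073 + 2720*I*√46/23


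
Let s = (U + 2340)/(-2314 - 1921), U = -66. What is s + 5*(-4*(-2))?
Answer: 167126/4235 ≈ 39.463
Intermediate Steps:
s = -2274/4235 (s = (-66 + 2340)/(-2314 - 1921) = 2274/(-4235) = 2274*(-1/4235) = -2274/4235 ≈ -0.53695)
s + 5*(-4*(-2)) = -2274/4235 + 5*(-4*(-2)) = -2274/4235 + 5*8 = -2274/4235 + 40 = 167126/4235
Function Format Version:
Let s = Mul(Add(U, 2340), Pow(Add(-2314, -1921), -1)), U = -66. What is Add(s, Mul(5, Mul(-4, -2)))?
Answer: Rational(167126, 4235) ≈ 39.463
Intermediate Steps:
s = Rational(-2274, 4235) (s = Mul(Add(-66, 2340), Pow(Add(-2314, -1921), -1)) = Mul(2274, Pow(-4235, -1)) = Mul(2274, Rational(-1, 4235)) = Rational(-2274, 4235) ≈ -0.53695)
Add(s, Mul(5, Mul(-4, -2))) = Add(Rational(-2274, 4235), Mul(5, Mul(-4, -2))) = Add(Rational(-2274, 4235), Mul(5, 8)) = Add(Rational(-2274, 4235), 40) = Rational(167126, 4235)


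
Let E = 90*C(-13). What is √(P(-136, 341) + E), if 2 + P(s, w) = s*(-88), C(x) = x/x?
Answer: 2*√3014 ≈ 109.80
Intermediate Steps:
C(x) = 1
P(s, w) = -2 - 88*s (P(s, w) = -2 + s*(-88) = -2 - 88*s)
E = 90 (E = 90*1 = 90)
√(P(-136, 341) + E) = √((-2 - 88*(-136)) + 90) = √((-2 + 11968) + 90) = √(11966 + 90) = √12056 = 2*√3014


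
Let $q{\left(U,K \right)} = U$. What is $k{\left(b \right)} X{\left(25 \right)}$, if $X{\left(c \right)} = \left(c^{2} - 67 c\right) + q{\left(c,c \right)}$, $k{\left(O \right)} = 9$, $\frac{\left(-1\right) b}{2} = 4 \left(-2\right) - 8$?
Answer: $-9225$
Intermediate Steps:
$b = 32$ ($b = - 2 \left(4 \left(-2\right) - 8\right) = - 2 \left(-8 - 8\right) = \left(-2\right) \left(-16\right) = 32$)
$X{\left(c \right)} = c^{2} - 66 c$ ($X{\left(c \right)} = \left(c^{2} - 67 c\right) + c = c^{2} - 66 c$)
$k{\left(b \right)} X{\left(25 \right)} = 9 \cdot 25 \left(-66 + 25\right) = 9 \cdot 25 \left(-41\right) = 9 \left(-1025\right) = -9225$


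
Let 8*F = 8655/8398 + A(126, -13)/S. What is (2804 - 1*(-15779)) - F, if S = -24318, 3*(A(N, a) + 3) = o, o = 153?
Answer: 5060055530885/272296752 ≈ 18583.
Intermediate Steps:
A(N, a) = 48 (A(N, a) = -3 + (⅓)*153 = -3 + 51 = 48)
F = 35011531/272296752 (F = (8655/8398 + 48/(-24318))/8 = (8655*(1/8398) + 48*(-1/24318))/8 = (8655/8398 - 8/4053)/8 = (⅛)*(35011531/34037094) = 35011531/272296752 ≈ 0.12858)
(2804 - 1*(-15779)) - F = (2804 - 1*(-15779)) - 1*35011531/272296752 = (2804 + 15779) - 35011531/272296752 = 18583 - 35011531/272296752 = 5060055530885/272296752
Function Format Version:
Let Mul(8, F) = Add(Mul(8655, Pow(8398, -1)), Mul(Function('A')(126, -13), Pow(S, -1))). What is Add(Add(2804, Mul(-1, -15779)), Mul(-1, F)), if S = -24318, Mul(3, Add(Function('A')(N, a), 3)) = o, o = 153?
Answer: Rational(5060055530885, 272296752) ≈ 18583.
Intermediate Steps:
Function('A')(N, a) = 48 (Function('A')(N, a) = Add(-3, Mul(Rational(1, 3), 153)) = Add(-3, 51) = 48)
F = Rational(35011531, 272296752) (F = Mul(Rational(1, 8), Add(Mul(8655, Pow(8398, -1)), Mul(48, Pow(-24318, -1)))) = Mul(Rational(1, 8), Add(Mul(8655, Rational(1, 8398)), Mul(48, Rational(-1, 24318)))) = Mul(Rational(1, 8), Add(Rational(8655, 8398), Rational(-8, 4053))) = Mul(Rational(1, 8), Rational(35011531, 34037094)) = Rational(35011531, 272296752) ≈ 0.12858)
Add(Add(2804, Mul(-1, -15779)), Mul(-1, F)) = Add(Add(2804, Mul(-1, -15779)), Mul(-1, Rational(35011531, 272296752))) = Add(Add(2804, 15779), Rational(-35011531, 272296752)) = Add(18583, Rational(-35011531, 272296752)) = Rational(5060055530885, 272296752)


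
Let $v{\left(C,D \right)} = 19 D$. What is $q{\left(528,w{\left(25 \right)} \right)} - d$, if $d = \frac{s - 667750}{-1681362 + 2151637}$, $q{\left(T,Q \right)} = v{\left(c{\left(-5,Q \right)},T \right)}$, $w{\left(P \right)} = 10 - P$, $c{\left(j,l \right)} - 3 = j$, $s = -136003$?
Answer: $\frac{4718602553}{470275} \approx 10034.0$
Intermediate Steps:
$c{\left(j,l \right)} = 3 + j$
$q{\left(T,Q \right)} = 19 T$
$d = - \frac{803753}{470275}$ ($d = \frac{-136003 - 667750}{-1681362 + 2151637} = - \frac{803753}{470275} \approx -1.7091$)
$q{\left(528,w{\left(25 \right)} \right)} - d = 19 \cdot 528 - - \frac{803753}{470275} = 10032 + \frac{803753}{470275} = \frac{4718602553}{470275}$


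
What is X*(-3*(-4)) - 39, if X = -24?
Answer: -327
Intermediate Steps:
X*(-3*(-4)) - 39 = -(-72)*(-4) - 39 = -24*12 - 39 = -288 - 39 = -327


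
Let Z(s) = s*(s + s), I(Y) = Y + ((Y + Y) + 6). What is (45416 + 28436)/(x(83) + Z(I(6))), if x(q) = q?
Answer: 73852/1235 ≈ 59.799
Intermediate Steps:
I(Y) = 6 + 3*Y (I(Y) = Y + (2*Y + 6) = Y + (6 + 2*Y) = 6 + 3*Y)
Z(s) = 2*s**2 (Z(s) = s*(2*s) = 2*s**2)
(45416 + 28436)/(x(83) + Z(I(6))) = (45416 + 28436)/(83 + 2*(6 + 3*6)**2) = 73852/(83 + 2*(6 + 18)**2) = 73852/(83 + 2*24**2) = 73852/(83 + 2*576) = 73852/(83 + 1152) = 73852/1235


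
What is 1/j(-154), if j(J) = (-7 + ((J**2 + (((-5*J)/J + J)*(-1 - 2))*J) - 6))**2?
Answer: 1/2475560025 ≈ 4.0395e-10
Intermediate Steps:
j(J) = (-13 + J**2 + J*(15 - 3*J))**2 (j(J) = (-7 + ((J**2 + ((-5 + J)*(-3))*J) - 6))**2 = (-7 + ((J**2 + (15 - 3*J)*J) - 6))**2 = (-7 + ((J**2 + J*(15 - 3*J)) - 6))**2 = (-7 + (-6 + J**2 + J*(15 - 3*J)))**2 = (-13 + J**2 + J*(15 - 3*J))**2)
1/j(-154) = 1/((13 - 15*(-154) + 2*(-154)**2)**2) = 1/((13 + 2310 + 2*23716)**2) = 1/((13 + 2310 + 47432)**2) = 1/(49755**2) = 1/2475560025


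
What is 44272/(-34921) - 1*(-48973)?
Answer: 1710141861/34921 ≈ 48972.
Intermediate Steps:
44272/(-34921) - 1*(-48973) = 44272*(-1/34921) + 48973 = -44272/34921 + 48973 = 1710141861/34921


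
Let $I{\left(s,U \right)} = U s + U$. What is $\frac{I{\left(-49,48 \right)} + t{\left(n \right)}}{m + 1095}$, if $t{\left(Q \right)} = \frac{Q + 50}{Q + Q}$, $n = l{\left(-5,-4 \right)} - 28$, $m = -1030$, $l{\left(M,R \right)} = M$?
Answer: $- \frac{152081}{4290} \approx -35.45$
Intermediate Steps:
$n = -33$ ($n = -5 - 28 = -33$)
$I{\left(s,U \right)} = U + U s$
$t{\left(Q \right)} = \frac{50 + Q}{2 Q}$
$\frac{I{\left(-49,48 \right)} + t{\left(n \right)}}{m + 1095} = \frac{48 \left(1 - 49\right) + \frac{50 - 33}{2 \left(-33\right)}}{-1030 + 1095} = \frac{48 \left(-48\right) + \frac{1}{2} \left(- \frac{1}{33}\right) 17}{65} = \left(-2304 - \frac{17}{66}\right) \frac{1}{65} = \left(- \frac{152081}{66}\right) \frac{1}{65} = - \frac{152081}{4290}$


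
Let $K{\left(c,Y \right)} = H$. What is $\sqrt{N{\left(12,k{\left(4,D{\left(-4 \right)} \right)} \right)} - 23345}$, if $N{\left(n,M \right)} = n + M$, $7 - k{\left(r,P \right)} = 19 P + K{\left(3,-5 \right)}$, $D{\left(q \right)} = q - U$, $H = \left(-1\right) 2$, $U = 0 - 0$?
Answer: $4 i \sqrt{1453} \approx 152.47 i$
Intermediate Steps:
$U = 0$ ($U = 0 + 0 = 0$)
$H = -2$
$K{\left(c,Y \right)} = -2$
$D{\left(q \right)} = q$ ($D{\left(q \right)} = q - 0 = q + 0 = q$)
$k{\left(r,P \right)} = 9 - 19 P$ ($k{\left(r,P \right)} = 7 - \left(19 P - 2\right) = 7 - \left(-2 + 19 P\right) = 9 - 19 P$)
$N{\left(n,M \right)} = M + n$
$\sqrt{N{\left(12,k{\left(4,D{\left(-4 \right)} \right)} \right)} - 23345} = \sqrt{\left(\left(9 - -76\right) + 12\right) - 23345} = \sqrt{\left(\left(9 + 76\right) + 12\right) - 23345} = \sqrt{\left(85 + 12\right) - 23345} = \sqrt{97 - 23345} = \sqrt{-23248} = 4 i \sqrt{1453}$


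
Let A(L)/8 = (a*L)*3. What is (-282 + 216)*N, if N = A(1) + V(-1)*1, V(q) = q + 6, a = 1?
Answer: -1914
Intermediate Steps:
A(L) = 24*L (A(L) = 8*((1*L)*3) = 8*(L*3) = 8*(3*L) = 24*L)
V(q) = 6 + q
N = 29 (N = 24*1 + (6 - 1)*1 = 24 + 5*1 = 24 + 5 = 29)
(-282 + 216)*N = (-282 + 216)*29 = -66*29 = -1914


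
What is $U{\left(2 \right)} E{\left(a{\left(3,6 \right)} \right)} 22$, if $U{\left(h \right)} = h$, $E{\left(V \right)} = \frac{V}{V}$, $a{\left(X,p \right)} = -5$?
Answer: $44$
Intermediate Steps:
$E{\left(V \right)} = 1$
$U{\left(2 \right)} E{\left(a{\left(3,6 \right)} \right)} 22 = 2 \cdot 1 \cdot 22 = 2 \cdot 22 = 44$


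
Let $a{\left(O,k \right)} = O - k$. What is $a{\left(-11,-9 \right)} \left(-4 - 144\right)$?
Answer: $296$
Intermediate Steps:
$a{\left(-11,-9 \right)} \left(-4 - 144\right) = \left(-11 - -9\right) \left(-4 - 144\right) = \left(-11 + 9\right) \left(-148\right) = \left(-2\right) \left(-148\right) = 296$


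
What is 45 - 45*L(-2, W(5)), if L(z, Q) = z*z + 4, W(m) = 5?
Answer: -315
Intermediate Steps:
L(z, Q) = 4 + z² (L(z, Q) = z² + 4 = 4 + z²)
45 - 45*L(-2, W(5)) = 45 - 45*(4 + (-2)²) = 45 - 45*(4 + 4) = 45 - 45*8 = 45 - 360 = -315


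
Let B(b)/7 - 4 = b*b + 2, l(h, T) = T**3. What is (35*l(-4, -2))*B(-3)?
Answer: -29400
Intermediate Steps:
B(b) = 42 + 7*b**2 (B(b) = 28 + 7*(b*b + 2) = 28 + 7*(b**2 + 2) = 28 + 7*(2 + b**2) = 28 + (14 + 7*b**2) = 42 + 7*b**2)
(35*l(-4, -2))*B(-3) = (35*(-2)**3)*(42 + 7*(-3)**2) = (35*(-8))*(42 + 7*9) = -280*(42 + 63) = -280*105 = -29400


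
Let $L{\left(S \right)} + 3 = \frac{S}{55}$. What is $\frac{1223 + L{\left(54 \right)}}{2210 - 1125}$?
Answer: $\frac{67154}{59675} \approx 1.1253$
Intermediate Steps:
$L{\left(S \right)} = -3 + \frac{S}{55}$
$\frac{1223 + L{\left(54 \right)}}{2210 - 1125} = \frac{1223 + \left(-3 + \frac{1}{55} \cdot 54\right)}{2210 - 1125} = \frac{1223 + \left(-3 + \frac{54}{55}\right)}{1085} = \left(1223 - \frac{111}{55}\right) \frac{1}{1085} = \frac{67154}{55} \cdot \frac{1}{1085} = \frac{67154}{59675}$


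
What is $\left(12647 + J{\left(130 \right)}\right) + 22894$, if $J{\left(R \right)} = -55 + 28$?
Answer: $35514$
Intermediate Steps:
$J{\left(R \right)} = -27$
$\left(12647 + J{\left(130 \right)}\right) + 22894 = \left(12647 - 27\right) + 22894 = 12620 + 22894 = 35514$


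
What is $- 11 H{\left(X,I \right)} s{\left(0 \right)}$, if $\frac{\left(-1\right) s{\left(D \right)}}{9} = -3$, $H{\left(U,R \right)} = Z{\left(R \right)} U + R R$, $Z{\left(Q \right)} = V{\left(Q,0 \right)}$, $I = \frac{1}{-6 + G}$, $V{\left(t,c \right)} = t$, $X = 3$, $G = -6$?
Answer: $\frac{1155}{16} \approx 72.188$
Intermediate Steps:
$I = - \frac{1}{12}$ ($I = \frac{1}{-6 - 6} = \frac{1}{-12} = - \frac{1}{12} \approx -0.083333$)
$Z{\left(Q \right)} = Q$
$H{\left(U,R \right)} = R^{2} + R U$ ($H{\left(U,R \right)} = R U + R R = R U + R^{2} = R^{2} + R U$)
$s{\left(D \right)} = 27$ ($s{\left(D \right)} = \left(-9\right) \left(-3\right) = 27$)
$- 11 H{\left(X,I \right)} s{\left(0 \right)} = - 11 \left(- \frac{- \frac{1}{12} + 3}{12}\right) 27 = - 11 \left(\left(- \frac{1}{12}\right) \frac{35}{12}\right) 27 = \left(-11\right) \left(- \frac{35}{144}\right) 27 = \frac{385}{144} \cdot 27 = \frac{1155}{16}$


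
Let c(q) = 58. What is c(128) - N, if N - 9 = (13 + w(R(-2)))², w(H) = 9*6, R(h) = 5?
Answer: -4440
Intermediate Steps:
w(H) = 54
N = 4498 (N = 9 + (13 + 54)² = 9 + 67² = 9 + 4489 = 4498)
c(128) - N = 58 - 1*4498 = 58 - 4498 = -4440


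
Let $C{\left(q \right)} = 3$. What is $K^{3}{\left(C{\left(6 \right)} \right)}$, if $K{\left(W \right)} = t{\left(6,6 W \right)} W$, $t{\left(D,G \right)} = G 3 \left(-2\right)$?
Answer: $-34012224$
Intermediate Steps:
$t{\left(D,G \right)} = - 6 G$ ($t{\left(D,G \right)} = 3 G \left(-2\right) = - 6 G$)
$K{\left(W \right)} = - 36 W^{2}$ ($K{\left(W \right)} = - 6 \cdot 6 W W = - 36 W W = - 36 W^{2}$)
$K^{3}{\left(C{\left(6 \right)} \right)} = \left(- 36 \cdot 3^{2}\right)^{3} = \left(\left(-36\right) 9\right)^{3} = \left(-324\right)^{3} = -34012224$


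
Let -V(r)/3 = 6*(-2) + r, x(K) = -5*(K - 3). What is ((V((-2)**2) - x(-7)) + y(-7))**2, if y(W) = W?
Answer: 1089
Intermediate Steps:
x(K) = 15 - 5*K (x(K) = -5*(-3 + K) = 15 - 5*K)
V(r) = 36 - 3*r (V(r) = -3*(6*(-2) + r) = -3*(-12 + r) = 36 - 3*r)
((V((-2)**2) - x(-7)) + y(-7))**2 = (((36 - 3*(-2)**2) - (15 - 5*(-7))) - 7)**2 = (((36 - 3*4) - (15 + 35)) - 7)**2 = (((36 - 12) - 1*50) - 7)**2 = ((24 - 50) - 7)**2 = (-26 - 7)**2 = (-33)**2 = 1089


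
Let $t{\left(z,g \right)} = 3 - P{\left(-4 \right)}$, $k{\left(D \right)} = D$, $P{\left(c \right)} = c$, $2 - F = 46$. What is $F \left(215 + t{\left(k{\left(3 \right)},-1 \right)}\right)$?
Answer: $-9768$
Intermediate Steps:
$F = -44$ ($F = 2 - 46 = -44$)
$t{\left(z,g \right)} = 7$ ($t{\left(z,g \right)} = 3 - -4 = 3 + 4 = 7$)
$F \left(215 + t{\left(k{\left(3 \right)},-1 \right)}\right) = - 44 \left(215 + 7\right) = \left(-44\right) 222 = -9768$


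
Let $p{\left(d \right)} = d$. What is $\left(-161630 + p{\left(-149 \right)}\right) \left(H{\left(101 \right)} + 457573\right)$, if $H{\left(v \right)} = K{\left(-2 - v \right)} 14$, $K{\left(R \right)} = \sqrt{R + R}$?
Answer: $-74025702367 - 2264906 i \sqrt{206} \approx -7.4026 \cdot 10^{10} - 3.2508 \cdot 10^{7} i$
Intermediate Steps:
$K{\left(R \right)} = \sqrt{2} \sqrt{R}$ ($K{\left(R \right)} = \sqrt{2 R} = \sqrt{2} \sqrt{R}$)
$H{\left(v \right)} = 14 \sqrt{2} \sqrt{-2 - v}$ ($H{\left(v \right)} = \sqrt{2} \sqrt{-2 - v} 14 = 14 \sqrt{2} \sqrt{-2 - v}$)
$\left(-161630 + p{\left(-149 \right)}\right) \left(H{\left(101 \right)} + 457573\right) = \left(-161630 - 149\right) \left(14 \sqrt{-4 - 202} + 457573\right) = - 161779 \left(14 \sqrt{-4 - 202} + 457573\right) = - 161779 \left(14 \sqrt{-206} + 457573\right) = - 161779 \left(14 i \sqrt{206} + 457573\right) = - 161779 \left(457573 + 14 i \sqrt{206}\right) = -74025702367 - 2264906 i \sqrt{206}$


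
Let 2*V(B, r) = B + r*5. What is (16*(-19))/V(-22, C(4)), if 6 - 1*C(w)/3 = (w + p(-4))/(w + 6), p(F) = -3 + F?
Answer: -1216/145 ≈ -8.3862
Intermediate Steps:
C(w) = 18 - 3*(-7 + w)/(6 + w) (C(w) = 18 - 3*(w + (-3 - 4))/(w + 6) = 18 - 3*(w - 7)/(6 + w) = 18 - 3*(-7 + w)/(6 + w))
V(B, r) = B/2 + 5*r/2 (V(B, r) = (B + r*5)/2 = (B + 5*r)/2 = B/2 + 5*r/2)
(16*(-19))/V(-22, C(4)) = (16*(-19))/((1/2)*(-22) + 5*(3*(43 + 5*4)/(6 + 4))/2) = -304/(-11 + 5*(3*(43 + 20)/10)/2) = -304/(-11 + 5*(3*(1/10)*63)/2) = -304/(-11 + (5/2)*(189/10)) = -304/(-11 + 189/4) = -304/145/4 = -304*4/145 = -1216/145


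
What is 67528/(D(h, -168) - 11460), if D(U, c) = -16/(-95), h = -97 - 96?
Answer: -1603790/272171 ≈ -5.8926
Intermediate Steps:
h = -193
D(U, c) = 16/95 (D(U, c) = -16*(-1/95) = 16/95)
67528/(D(h, -168) - 11460) = 67528/(16/95 - 11460) = 67528/(-1088684/95) = 67528*(-95/1088684) = -1603790/272171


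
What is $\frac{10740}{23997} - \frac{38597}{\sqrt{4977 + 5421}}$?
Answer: $\frac{3580}{7999} - \frac{38597 \sqrt{10398}}{10398} \approx -378.06$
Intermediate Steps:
$\frac{10740}{23997} - \frac{38597}{\sqrt{4977 + 5421}} = 10740 \cdot \frac{1}{23997} - \frac{38597}{\sqrt{10398}} = \frac{3580}{7999} - 38597 \frac{\sqrt{10398}}{10398} = \frac{3580}{7999} - \frac{38597 \sqrt{10398}}{10398}$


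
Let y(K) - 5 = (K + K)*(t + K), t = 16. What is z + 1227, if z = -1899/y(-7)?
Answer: 150366/121 ≈ 1242.7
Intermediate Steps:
y(K) = 5 + 2*K*(16 + K) (y(K) = 5 + (K + K)*(16 + K) = 5 + (2*K)*(16 + K) = 5 + 2*K*(16 + K))
z = 1899/121 (z = -1899/(5 + 2*(-7)**2 + 32*(-7)) = -1899/(5 + 2*49 - 224) = -1899/(5 + 98 - 224) = -1899/(-121) = -1899*(-1/121) = 1899/121 ≈ 15.694)
z + 1227 = 1899/121 + 1227 = 150366/121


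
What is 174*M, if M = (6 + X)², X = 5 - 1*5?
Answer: 6264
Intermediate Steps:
X = 0 (X = 5 - 5 = 0)
M = 36 (M = (6 + 0)² = 6² = 36)
174*M = 174*36 = 6264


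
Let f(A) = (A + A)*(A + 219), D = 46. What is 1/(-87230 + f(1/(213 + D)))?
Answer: -67081/5851362186 ≈ -1.1464e-5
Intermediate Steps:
f(A) = 2*A*(219 + A) (f(A) = (2*A)*(219 + A) = 2*A*(219 + A))
1/(-87230 + f(1/(213 + D))) = 1/(-87230 + 2*(219 + 1/(213 + 46))/(213 + 46)) = 1/(-87230 + 2*(219 + 1/259)/259) = 1/(-87230 + 2*(1/259)*(219 + 1/259)) = 1/(-87230 + 2*(1/259)*(56722/259)) = 1/(-87230 + 113444/67081) = 1/(-5851362186/67081) = -67081/5851362186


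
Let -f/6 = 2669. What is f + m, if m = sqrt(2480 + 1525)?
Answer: -16014 + 3*sqrt(445) ≈ -15951.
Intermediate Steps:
f = -16014 (f = -6*2669 = -16014)
m = 3*sqrt(445) (m = sqrt(4005) = 3*sqrt(445) ≈ 63.285)
f + m = -16014 + 3*sqrt(445)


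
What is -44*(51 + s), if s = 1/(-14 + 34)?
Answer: -11231/5 ≈ -2246.2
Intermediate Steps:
s = 1/20 ≈ 0.050000
-44*(51 + s) = -44*(51 + 1/20) = -44*1021/20 = -11231/5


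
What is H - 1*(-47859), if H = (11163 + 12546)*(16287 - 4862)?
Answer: 270923184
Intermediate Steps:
H = 270875325 (H = 23709*11425 = 270875325)
H - 1*(-47859) = 270875325 - 1*(-47859) = 270875325 + 47859 = 270923184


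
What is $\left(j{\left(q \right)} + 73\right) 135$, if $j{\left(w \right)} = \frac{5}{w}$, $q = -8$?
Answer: $\frac{78165}{8} \approx 9770.6$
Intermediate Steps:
$\left(j{\left(q \right)} + 73\right) 135 = \left(\frac{5}{-8} + 73\right) 135 = \left(5 \left(- \frac{1}{8}\right) + 73\right) 135 = \left(- \frac{5}{8} + 73\right) 135 = \frac{579}{8} \cdot 135 = \frac{78165}{8}$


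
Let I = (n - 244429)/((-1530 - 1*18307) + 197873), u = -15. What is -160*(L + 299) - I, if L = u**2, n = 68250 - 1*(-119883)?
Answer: -3731620486/44509 ≈ -83840.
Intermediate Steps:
n = 188133 (n = 68250 + 119883 = 188133)
L = 225 (L = (-15)**2 = 225)
I = -14074/44509 (I = (188133 - 244429)/((-1530 - 1*18307) + 197873) = -56296/((-1530 - 18307) + 197873) = -56296/(-19837 + 197873) = -56296/178036 = -56296*1/178036 = -14074/44509 ≈ -0.31621)
-160*(L + 299) - I = -160*(225 + 299) - 1*(-14074/44509) = -160*524 + 14074/44509 = -83840 + 14074/44509 = -3731620486/44509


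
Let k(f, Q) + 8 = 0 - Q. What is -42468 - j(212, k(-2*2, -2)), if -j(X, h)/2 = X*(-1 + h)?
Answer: -45436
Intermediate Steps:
k(f, Q) = -8 - Q (k(f, Q) = -8 + (0 - Q) = -8 - Q)
j(X, h) = -2*X*(-1 + h)
-42468 - j(212, k(-2*2, -2)) = -42468 - 2*212*(1 - (-8 - 1*(-2))) = -42468 - 2*212*(1 - (-8 + 2)) = -42468 - 2*212*(1 - 1*(-6)) = -42468 - 2*212*(1 + 6) = -42468 - 2*212*7 = -42468 - 1*2968 = -42468 - 2968 = -45436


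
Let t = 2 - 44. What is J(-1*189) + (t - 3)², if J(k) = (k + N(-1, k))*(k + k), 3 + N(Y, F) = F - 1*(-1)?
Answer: 145665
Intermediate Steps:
t = -42
N(Y, F) = -2 + F (N(Y, F) = -3 + (F - 1*(-1)) = -3 + (F + 1) = -3 + (1 + F) = -2 + F)
J(k) = 2*k*(-2 + 2*k) (J(k) = (k + (-2 + k))*(k + k) = (-2 + 2*k)*(2*k) = 2*k*(-2 + 2*k))
J(-1*189) + (t - 3)² = 4*(-1*189)*(-1 - 1*189) + (-42 - 3)² = 4*(-189)*(-1 - 189) + (-45)² = 4*(-189)*(-190) + 2025 = 143640 + 2025 = 145665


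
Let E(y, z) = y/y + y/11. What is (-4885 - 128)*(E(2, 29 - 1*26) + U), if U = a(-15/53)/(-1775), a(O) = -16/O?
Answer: -562787787/97625 ≈ -5764.8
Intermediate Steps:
E(y, z) = 1 + y/11 (E(y, z) = 1 + y*(1/11) = 1 + y/11)
U = -848/26625 (U = -16/((-15/53))/(-1775) = -16/((-15*1/53))*(-1/1775) = -16/(-15/53)*(-1/1775) = -16*(-53/15)*(-1/1775) = (848/15)*(-1/1775) = -848/26625 ≈ -0.031850)
(-4885 - 128)*(E(2, 29 - 1*26) + U) = (-4885 - 128)*((1 + (1/11)*2) - 848/26625) = -5013*((1 + 2/11) - 848/26625) = -5013*(13/11 - 848/26625) = -5013*336797/292875 = -562787787/97625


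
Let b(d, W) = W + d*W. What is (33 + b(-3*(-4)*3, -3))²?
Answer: 6084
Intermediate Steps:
b(d, W) = W + W*d
(33 + b(-3*(-4)*3, -3))² = (33 - 3*(1 - 3*(-4)*3))² = (33 - 3*(1 + 12*3))² = (33 - 3*(1 + 36))² = (33 - 3*37)² = (33 - 111)² = (-78)² = 6084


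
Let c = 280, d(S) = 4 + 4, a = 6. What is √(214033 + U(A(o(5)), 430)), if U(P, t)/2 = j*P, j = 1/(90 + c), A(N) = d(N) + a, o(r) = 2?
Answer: √7325282015/185 ≈ 462.64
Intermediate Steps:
d(S) = 8
A(N) = 14 (A(N) = 8 + 6 = 14)
j = 1/370 (j = 1/(90 + 280) = 1/370 ≈ 0.0027027)
U(P, t) = P/185 (U(P, t) = 2*(P/370) = P/185)
√(214033 + U(A(o(5)), 430)) = √(214033 + (1/185)*14) = √(214033 + 14/185) = √(39596119/185) = √7325282015/185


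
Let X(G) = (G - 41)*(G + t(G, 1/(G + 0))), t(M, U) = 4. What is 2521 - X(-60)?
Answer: -3135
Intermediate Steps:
X(G) = (-41 + G)*(4 + G) (X(G) = (G - 41)*(G + 4) = (-41 + G)*(4 + G))
2521 - X(-60) = 2521 - (-164 + (-60)² - 37*(-60)) = 2521 - (-164 + 3600 + 2220) = 2521 - 1*5656 = 2521 - 5656 = -3135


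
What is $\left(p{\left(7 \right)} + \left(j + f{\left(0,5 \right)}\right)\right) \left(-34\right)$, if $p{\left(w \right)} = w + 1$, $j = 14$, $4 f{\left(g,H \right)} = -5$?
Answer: $- \frac{1411}{2} \approx -705.5$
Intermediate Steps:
$f{\left(g,H \right)} = - \frac{5}{4}$ ($f{\left(g,H \right)} = \frac{1}{4} \left(-5\right) = - \frac{5}{4}$)
$p{\left(w \right)} = 1 + w$
$\left(p{\left(7 \right)} + \left(j + f{\left(0,5 \right)}\right)\right) \left(-34\right) = \left(\left(1 + 7\right) + \left(14 - \frac{5}{4}\right)\right) \left(-34\right) = \left(8 + \frac{51}{4}\right) \left(-34\right) = \frac{83}{4} \left(-34\right) = - \frac{1411}{2}$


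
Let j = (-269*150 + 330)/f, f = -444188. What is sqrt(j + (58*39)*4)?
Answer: sqrt(111575945844267)/111047 ≈ 95.121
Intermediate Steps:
j = 10005/111047 (j = (-269*150 + 330)/(-444188) = (-40350 + 330)*(-1/444188) = -40020*(-1/444188) = 10005/111047 ≈ 0.090097)
sqrt(j + (58*39)*4) = sqrt(10005/111047 + (58*39)*4) = sqrt(10005/111047 + 2262*4) = sqrt(10005/111047 + 9048) = sqrt(1004763261/111047) = sqrt(111575945844267)/111047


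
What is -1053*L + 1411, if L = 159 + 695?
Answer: -897851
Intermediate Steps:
L = 854
-1053*L + 1411 = -1053*854 + 1411 = -899262 + 1411 = -897851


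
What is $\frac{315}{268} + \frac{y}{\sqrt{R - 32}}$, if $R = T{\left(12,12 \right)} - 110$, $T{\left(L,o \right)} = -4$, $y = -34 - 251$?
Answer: $\frac{315}{268} + \frac{285 i \sqrt{146}}{146} \approx 1.1754 + 23.587 i$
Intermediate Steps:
$y = -285$
$R = -114$ ($R = -4 - 110 = -114$)
$\frac{315}{268} + \frac{y}{\sqrt{R - 32}} = \frac{315}{268} - \frac{285}{\sqrt{-114 - 32}} = 315 \cdot \frac{1}{268} - \frac{285}{\sqrt{-146}} = \frac{315}{268} - \frac{285}{i \sqrt{146}} = \frac{315}{268} - 285 \left(- \frac{i \sqrt{146}}{146}\right) = \frac{315}{268} + \frac{285 i \sqrt{146}}{146}$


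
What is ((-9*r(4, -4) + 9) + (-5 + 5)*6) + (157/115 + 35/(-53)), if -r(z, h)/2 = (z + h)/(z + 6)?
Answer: 59151/6095 ≈ 9.7048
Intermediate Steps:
r(z, h) = -2*(h + z)/(6 + z) (r(z, h) = -2*(z + h)/(z + 6) = -2*(h + z)/(6 + z))
((-9*r(4, -4) + 9) + (-5 + 5)*6) + (157/115 + 35/(-53)) = ((-18*(-1*(-4) - 1*4)/(6 + 4) + 9) + (-5 + 5)*6) + (157/115 + 35/(-53)) = ((-18*(4 - 4)/10 + 9) + 0*6) + (157*(1/115) + 35*(-1/53)) = ((-18*0/10 + 9) + 0) + (157/115 - 35/53) = ((-9*0 + 9) + 0) + 4296/6095 = ((0 + 9) + 0) + 4296/6095 = (9 + 0) + 4296/6095 = 9 + 4296/6095 = 59151/6095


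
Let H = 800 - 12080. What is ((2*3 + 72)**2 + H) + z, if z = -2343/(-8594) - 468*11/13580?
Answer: -151604875473/29176630 ≈ -5196.1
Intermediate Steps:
H = -11280
z = -3105993/29176630 (z = -2343*(-1/8594) - 5148*1/13580 = 2343/8594 - 1287/3395 = -3105993/29176630 ≈ -0.10645)
((2*3 + 72)**2 + H) + z = ((2*3 + 72)**2 - 11280) - 3105993/29176630 = ((6 + 72)**2 - 11280) - 3105993/29176630 = (78**2 - 11280) - 3105993/29176630 = (6084 - 11280) - 3105993/29176630 = -5196 - 3105993/29176630 = -151604875473/29176630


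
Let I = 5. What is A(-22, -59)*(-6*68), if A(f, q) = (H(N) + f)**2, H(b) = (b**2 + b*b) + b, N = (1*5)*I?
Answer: -640563672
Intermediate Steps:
N = 25 (N = (1*5)*5 = 5*5 = 25)
H(b) = b + 2*b**2 (H(b) = (b**2 + b**2) + b = 2*b**2 + b = b + 2*b**2)
A(f, q) = (1275 + f)**2 (A(f, q) = (25*(1 + 2*25) + f)**2 = (25*(1 + 50) + f)**2 = (25*51 + f)**2 = (1275 + f)**2)
A(-22, -59)*(-6*68) = (1275 - 22)**2*(-6*68) = 1253**2*(-408) = 1570009*(-408) = -640563672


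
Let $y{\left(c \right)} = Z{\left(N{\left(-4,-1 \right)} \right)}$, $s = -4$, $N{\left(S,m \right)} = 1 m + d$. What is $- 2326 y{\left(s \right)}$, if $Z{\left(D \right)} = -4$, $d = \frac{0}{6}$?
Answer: $9304$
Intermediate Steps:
$d = 0$ ($d = 0 \cdot \frac{1}{6} = 0$)
$N{\left(S,m \right)} = m$ ($N{\left(S,m \right)} = 1 m + 0 = m + 0 = m$)
$y{\left(c \right)} = -4$
$- 2326 y{\left(s \right)} = \left(-2326\right) \left(-4\right) = 9304$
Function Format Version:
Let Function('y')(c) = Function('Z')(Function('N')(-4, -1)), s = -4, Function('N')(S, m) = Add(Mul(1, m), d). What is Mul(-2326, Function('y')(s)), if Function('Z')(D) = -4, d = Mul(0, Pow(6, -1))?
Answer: 9304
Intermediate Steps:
d = 0 (d = Mul(0, Rational(1, 6)) = 0)
Function('N')(S, m) = m (Function('N')(S, m) = Add(Mul(1, m), 0) = Add(m, 0) = m)
Function('y')(c) = -4
Mul(-2326, Function('y')(s)) = Mul(-2326, -4) = 9304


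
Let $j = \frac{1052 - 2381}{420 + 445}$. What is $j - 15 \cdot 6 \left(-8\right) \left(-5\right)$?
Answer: $- \frac{3115329}{865} \approx -3601.5$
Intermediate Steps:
$j = - \frac{1329}{865} \approx -1.5364$
$j - 15 \cdot 6 \left(-8\right) \left(-5\right) = - \frac{1329}{865} - 15 \cdot 6 \left(-8\right) \left(-5\right) = - \frac{1329}{865} - 15 \left(-48\right) \left(-5\right) = - \frac{1329}{865} - \left(-720\right) \left(-5\right) = - \frac{1329}{865} - 3600 = - \frac{3115329}{865}$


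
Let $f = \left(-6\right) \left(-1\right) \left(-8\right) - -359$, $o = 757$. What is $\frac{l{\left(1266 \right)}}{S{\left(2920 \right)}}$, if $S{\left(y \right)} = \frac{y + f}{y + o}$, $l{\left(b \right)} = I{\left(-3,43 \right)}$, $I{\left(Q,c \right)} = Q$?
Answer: $- \frac{3677}{1077} \approx -3.4141$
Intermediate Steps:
$l{\left(b \right)} = -3$
$f = 311$ ($f = 6 \left(-8\right) + 359 = -48 + 359 = 311$)
$S{\left(y \right)} = \frac{311 + y}{757 + y}$ ($S{\left(y \right)} = \frac{y + 311}{y + 757} = \frac{311 + y}{757 + y}$)
$\frac{l{\left(1266 \right)}}{S{\left(2920 \right)}} = - \frac{3}{\frac{1}{757 + 2920} \left(311 + 2920\right)} = - \frac{3}{\frac{1}{3677} \cdot 3231} = - \frac{3}{\frac{3231}{3677}} = \left(-3\right) \frac{3677}{3231} = - \frac{3677}{1077}$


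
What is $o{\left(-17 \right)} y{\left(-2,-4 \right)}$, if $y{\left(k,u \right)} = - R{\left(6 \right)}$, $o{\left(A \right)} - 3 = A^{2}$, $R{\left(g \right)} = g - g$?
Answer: $0$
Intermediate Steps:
$R{\left(g \right)} = 0$
$o{\left(A \right)} = 3 + A^{2}$
$y{\left(k,u \right)} = 0$ ($y{\left(k,u \right)} = \left(-1\right) 0 = 0$)
$o{\left(-17 \right)} y{\left(-2,-4 \right)} = \left(3 + \left(-17\right)^{2}\right) 0 = \left(3 + 289\right) 0 = 292 \cdot 0 = 0$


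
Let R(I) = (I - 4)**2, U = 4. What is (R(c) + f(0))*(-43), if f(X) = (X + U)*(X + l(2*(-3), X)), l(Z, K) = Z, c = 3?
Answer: 989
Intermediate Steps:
R(I) = (-4 + I)**2
f(X) = (-6 + X)*(4 + X) (f(X) = (X + 4)*(X + 2*(-3)) = (4 + X)*(X - 6) = (4 + X)*(-6 + X) = (-6 + X)*(4 + X))
(R(c) + f(0))*(-43) = ((-4 + 3)**2 + (-24 + 0**2 - 2*0))*(-43) = ((-1)**2 + (-24 + 0 + 0))*(-43) = (1 - 24)*(-43) = -23*(-43) = 989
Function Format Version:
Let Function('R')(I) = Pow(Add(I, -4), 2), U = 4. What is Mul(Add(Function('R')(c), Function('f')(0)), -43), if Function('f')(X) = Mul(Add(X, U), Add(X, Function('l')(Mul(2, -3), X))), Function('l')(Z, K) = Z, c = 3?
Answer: 989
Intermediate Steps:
Function('R')(I) = Pow(Add(-4, I), 2)
Function('f')(X) = Mul(Add(-6, X), Add(4, X)) (Function('f')(X) = Mul(Add(X, 4), Add(X, Mul(2, -3))) = Mul(Add(4, X), Add(X, -6)) = Mul(Add(4, X), Add(-6, X)) = Mul(Add(-6, X), Add(4, X)))
Mul(Add(Function('R')(c), Function('f')(0)), -43) = Mul(Add(Pow(Add(-4, 3), 2), Add(-24, Pow(0, 2), Mul(-2, 0))), -43) = Mul(Add(Pow(-1, 2), Add(-24, 0, 0)), -43) = Mul(Add(1, -24), -43) = Mul(-23, -43) = 989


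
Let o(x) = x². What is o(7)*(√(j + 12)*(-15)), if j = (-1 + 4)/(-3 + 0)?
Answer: -735*√11 ≈ -2437.7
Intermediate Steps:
j = -1 (j = 3/(-3) = 3*(-⅓) = -1)
o(7)*(√(j + 12)*(-15)) = 7²*(√(-1 + 12)*(-15)) = 49*(√11*(-15)) = 49*(-15*√11) = -735*√11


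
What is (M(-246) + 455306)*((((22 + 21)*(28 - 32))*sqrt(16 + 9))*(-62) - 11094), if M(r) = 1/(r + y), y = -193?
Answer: 8440104715258/439 ≈ 1.9226e+10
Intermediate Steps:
M(r) = 1/(-193 + r) (M(r) = 1/(r - 193) = 1/(-193 + r))
(M(-246) + 455306)*((((22 + 21)*(28 - 32))*sqrt(16 + 9))*(-62) - 11094) = (1/(-193 - 246) + 455306)*((((22 + 21)*(28 - 32))*sqrt(16 + 9))*(-62) - 11094) = (1/(-439) + 455306)*(((43*(-4))*sqrt(25))*(-62) - 11094) = (-1/439 + 455306)*(-172*5*(-62) - 11094) = 199879333*(-860*(-62) - 11094)/439 = 199879333*(53320 - 11094)/439 = (199879333/439)*42226 = 8440104715258/439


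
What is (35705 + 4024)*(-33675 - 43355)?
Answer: -3060324870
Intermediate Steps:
(35705 + 4024)*(-33675 - 43355) = 39729*(-77030) = -3060324870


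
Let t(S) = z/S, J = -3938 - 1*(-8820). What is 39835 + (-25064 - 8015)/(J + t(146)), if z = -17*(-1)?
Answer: 28389120281/712789 ≈ 39828.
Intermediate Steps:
J = 4882 (J = -3938 + 8820 = 4882)
z = 17
t(S) = 17/S
39835 + (-25064 - 8015)/(J + t(146)) = 39835 + (-25064 - 8015)/(4882 + 17/146) = 39835 - 33079/(4882 + 17*(1/146)) = 39835 - 33079/(4882 + 17/146) = 39835 - 33079/712789/146 = 39835 - 33079*146/712789 = 39835 - 4829534/712789 = 28389120281/712789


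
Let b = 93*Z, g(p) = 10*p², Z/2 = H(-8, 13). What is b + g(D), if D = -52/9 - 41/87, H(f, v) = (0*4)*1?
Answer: 26601610/68121 ≈ 390.51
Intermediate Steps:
H(f, v) = 0 (H(f, v) = 0*1 = 0)
Z = 0 (Z = 2*0 = 0)
D = -1631/261 (D = -52*⅑ - 41*1/87 = -52/9 - 41/87 = -1631/261 ≈ -6.2490)
b = 0 (b = 93*0 = 0)
b + g(D) = 0 + 10*(-1631/261)² = 0 + 10*(2660161/68121) = 0 + 26601610/68121 = 26601610/68121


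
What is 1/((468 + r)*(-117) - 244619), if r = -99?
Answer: -1/287792 ≈ -3.4747e-6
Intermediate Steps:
1/((468 + r)*(-117) - 244619) = 1/((468 - 99)*(-117) - 244619) = 1/(369*(-117) - 244619) = 1/(-43173 - 244619) = 1/(-287792) = -1/287792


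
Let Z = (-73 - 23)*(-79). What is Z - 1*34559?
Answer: -26975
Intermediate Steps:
Z = 7584 (Z = -96*(-79) = 7584)
Z - 1*34559 = 7584 - 1*34559 = 7584 - 34559 = -26975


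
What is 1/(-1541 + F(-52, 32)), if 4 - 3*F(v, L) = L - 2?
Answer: -3/4649 ≈ -0.00064530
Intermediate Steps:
F(v, L) = 2 - L/3 (F(v, L) = 4/3 - (L - 2)/3 = 4/3 - (-2 + L)/3 = 4/3 + (2/3 - L/3) = 2 - L/3)
1/(-1541 + F(-52, 32)) = 1/(-1541 + (2 - 1/3*32)) = 1/(-1541 + (2 - 32/3)) = 1/(-1541 - 26/3) = 1/(-4649/3) = -3/4649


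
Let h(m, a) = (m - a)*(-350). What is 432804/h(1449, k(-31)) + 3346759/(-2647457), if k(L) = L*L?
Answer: -429364104157/113046413900 ≈ -3.7981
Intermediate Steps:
k(L) = L**2
h(m, a) = -350*m + 350*a
432804/h(1449, k(-31)) + 3346759/(-2647457) = 432804/(-350*1449 + 350*(-31)**2) + 3346759/(-2647457) = 432804/(-507150 + 350*961) + 3346759*(-1/2647457) = 432804/(-507150 + 336350) - 3346759/2647457 = 432804/(-170800) - 3346759/2647457 = 432804*(-1/170800) - 3346759/2647457 = -108201/42700 - 3346759/2647457 = -429364104157/113046413900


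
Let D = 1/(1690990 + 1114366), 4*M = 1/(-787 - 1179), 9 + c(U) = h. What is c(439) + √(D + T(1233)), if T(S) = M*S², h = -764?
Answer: -773 + I*√1470163531160569572370/2757664948 ≈ -773.0 + 13.904*I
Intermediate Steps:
c(U) = -773 (c(U) = -9 - 764 = -773)
M = -1/7864 (M = 1/(4*(-787 - 1179)) = (¼)/(-1966) = (¼)*(-1/1966) = -1/7864 ≈ -0.00012716)
T(S) = -S²/7864
D = 1/2805356 ≈ 3.5646e-7
c(439) + √(D + T(1233)) = -773 + √(1/2805356 - 1/7864*1233²) = -773 + √(1/2805356 - 1/7864*1520289) = -773 + √(1/2805356 - 1520289/7864) = -773 + √(-1066237965005/5515329896) = -773 + I*√1470163531160569572370/2757664948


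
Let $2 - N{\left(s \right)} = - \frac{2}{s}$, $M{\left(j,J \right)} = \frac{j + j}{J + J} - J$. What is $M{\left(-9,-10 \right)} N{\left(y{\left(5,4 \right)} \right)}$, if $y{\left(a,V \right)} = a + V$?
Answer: $\frac{218}{9} \approx 24.222$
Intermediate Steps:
$y{\left(a,V \right)} = V + a$
$M{\left(j,J \right)} = - J + \frac{j}{J}$ ($M{\left(j,J \right)} = \frac{2 j}{2 J} - J = 2 j \frac{1}{2 J} - J = \frac{j}{J} - J = - J + \frac{j}{J}$)
$N{\left(s \right)} = 2 + \frac{2}{s}$ ($N{\left(s \right)} = 2 - - \frac{2}{s} = 2 + \frac{2}{s}$)
$M{\left(-9,-10 \right)} N{\left(y{\left(5,4 \right)} \right)} = \left(\left(-1\right) \left(-10\right) - \frac{9}{-10}\right) \left(2 + \frac{2}{4 + 5}\right) = \left(10 - - \frac{9}{10}\right) \left(2 + \frac{2}{9}\right) = \left(10 + \frac{9}{10}\right) \left(2 + 2 \cdot \frac{1}{9}\right) = \frac{109 \left(2 + \frac{2}{9}\right)}{10} = \frac{109}{10} \cdot \frac{20}{9} = \frac{218}{9}$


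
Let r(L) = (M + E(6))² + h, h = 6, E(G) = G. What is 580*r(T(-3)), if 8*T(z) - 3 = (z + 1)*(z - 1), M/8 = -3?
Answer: 191400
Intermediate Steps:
M = -24 (M = 8*(-3) = -24)
T(z) = 3/8 + (1 + z)*(-1 + z)/8 (T(z) = 3/8 + ((z + 1)*(z - 1))/8 = 3/8 + ((1 + z)*(-1 + z))/8 = 3/8 + (1 + z)*(-1 + z)/8)
r(L) = 330 (r(L) = (-24 + 6)² + 6 = (-18)² + 6 = 324 + 6 = 330)
580*r(T(-3)) = 580*330 = 191400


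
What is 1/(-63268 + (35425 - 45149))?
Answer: -1/72992 ≈ -1.3700e-5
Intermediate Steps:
1/(-63268 + (35425 - 45149)) = 1/(-63268 - 9724) = 1/(-72992) = -1/72992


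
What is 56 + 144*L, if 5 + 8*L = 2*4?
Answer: 110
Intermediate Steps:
L = 3/8 (L = -5/8 + (2*4)/8 = -5/8 + (⅛)*8 = -5/8 + 1 = 3/8 ≈ 0.37500)
56 + 144*L = 56 + 144*(3/8) = 56 + 54 = 110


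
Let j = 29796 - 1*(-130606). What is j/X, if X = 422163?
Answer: 160402/422163 ≈ 0.37995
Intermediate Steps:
j = 160402 (j = 29796 + 130606 = 160402)
j/X = 160402/422163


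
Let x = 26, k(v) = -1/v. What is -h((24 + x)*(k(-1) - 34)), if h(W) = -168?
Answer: 168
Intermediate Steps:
-h((24 + x)*(k(-1) - 34)) = -1*(-168) = 168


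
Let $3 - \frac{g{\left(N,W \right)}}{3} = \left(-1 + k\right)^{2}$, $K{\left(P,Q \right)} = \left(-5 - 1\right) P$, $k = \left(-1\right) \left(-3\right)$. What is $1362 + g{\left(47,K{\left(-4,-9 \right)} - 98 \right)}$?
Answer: $1359$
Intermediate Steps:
$k = 3$
$K{\left(P,Q \right)} = - 6 P$
$g{\left(N,W \right)} = -3$ ($g{\left(N,W \right)} = 9 - 3 \left(-1 + 3\right)^{2} = 9 - 3 \cdot 2^{2} = 9 - 12 = -3$)
$1362 + g{\left(47,K{\left(-4,-9 \right)} - 98 \right)} = 1362 - 3 = 1359$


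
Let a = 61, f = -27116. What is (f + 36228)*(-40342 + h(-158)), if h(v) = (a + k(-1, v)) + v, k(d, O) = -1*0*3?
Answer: -368480168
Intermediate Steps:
k(d, O) = 0 (k(d, O) = 0*3 = 0)
h(v) = 61 + v (h(v) = (61 + 0) + v = 61 + v)
(f + 36228)*(-40342 + h(-158)) = (-27116 + 36228)*(-40342 + (61 - 158)) = 9112*(-40342 - 97) = 9112*(-40439) = -368480168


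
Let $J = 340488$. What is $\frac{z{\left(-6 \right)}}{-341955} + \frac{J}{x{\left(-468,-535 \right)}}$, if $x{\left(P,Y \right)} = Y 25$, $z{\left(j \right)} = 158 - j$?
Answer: $- \frac{23286753508}{914729625} \approx -25.458$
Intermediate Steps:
$x{\left(P,Y \right)} = 25 Y$
$\frac{z{\left(-6 \right)}}{-341955} + \frac{J}{x{\left(-468,-535 \right)}} = \frac{158 - -6}{-341955} + \frac{340488}{25 \left(-535\right)} = \left(158 + 6\right) \left(- \frac{1}{341955}\right) + \frac{340488}{-13375} = 164 \left(- \frac{1}{341955}\right) + 340488 \left(- \frac{1}{13375}\right) = - \frac{164}{341955} - \frac{340488}{13375} = - \frac{23286753508}{914729625}$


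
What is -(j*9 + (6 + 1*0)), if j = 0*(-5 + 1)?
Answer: -6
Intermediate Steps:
j = 0 (j = 0*(-4) = 0)
-(j*9 + (6 + 1*0)) = -(0*9 + (6 + 1*0)) = -(0 + (6 + 0)) = -(0 + 6) = -1*6 = -6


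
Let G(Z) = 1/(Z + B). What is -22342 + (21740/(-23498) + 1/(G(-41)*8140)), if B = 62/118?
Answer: -31517913330973/1410643685 ≈ -22343.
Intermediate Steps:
B = 31/59 (B = 62*(1/118) = 31/59 ≈ 0.52542)
G(Z) = 1/(31/59 + Z) (G(Z) = 1/(Z + 31/59) = 1/(31/59 + Z))
-22342 + (21740/(-23498) + 1/(G(-41)*8140)) = -22342 + (21740/(-23498) + 1/((59/(31 + 59*(-41)))*8140)) = -22342 + (21740*(-1/23498) + (1/8140)/(59/(31 - 2419))) = -22342 + (-10870/11749 + (1/8140)/(59/(-2388))) = -22342 + (-10870/11749 + (1/8140)/(59*(-1/2388))) = -22342 + (-10870/11749 + (1/8140)/(-59/2388)) = -22342 + (-10870/11749 - 2388/59*1/8140) = -22342 + (-10870/11749 - 597/120065) = -22342 - 1312120703/1410643685 = -31517913330973/1410643685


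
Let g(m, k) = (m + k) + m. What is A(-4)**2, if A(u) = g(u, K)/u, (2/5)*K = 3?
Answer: 1/64 ≈ 0.015625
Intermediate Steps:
K = 15/2 (K = (5/2)*3 = 15/2 ≈ 7.5000)
g(m, k) = k + 2*m (g(m, k) = (k + m) + m = k + 2*m)
A(u) = (15/2 + 2*u)/u
A(-4)**2 = (2 + (15/2)/(-4))**2 = (2 + (15/2)*(-1/4))**2 = (2 - 15/8)**2 = (1/8)**2 = 1/64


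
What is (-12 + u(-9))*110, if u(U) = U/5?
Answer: -1518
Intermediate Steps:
u(U) = U/5 (u(U) = U*(⅕) = U/5)
(-12 + u(-9))*110 = (-12 + (⅕)*(-9))*110 = (-12 - 9/5)*110 = -69/5*110 = -1518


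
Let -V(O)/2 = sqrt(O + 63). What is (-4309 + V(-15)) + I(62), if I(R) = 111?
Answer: -4198 - 8*sqrt(3) ≈ -4211.9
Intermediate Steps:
V(O) = -2*sqrt(63 + O) (V(O) = -2*sqrt(O + 63) = -2*sqrt(63 + O))
(-4309 + V(-15)) + I(62) = (-4309 - 2*sqrt(63 - 15)) + 111 = (-4309 - 8*sqrt(3)) + 111 = -4198 - 8*sqrt(3)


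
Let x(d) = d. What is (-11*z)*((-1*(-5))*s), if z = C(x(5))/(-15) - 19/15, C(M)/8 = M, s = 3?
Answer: 649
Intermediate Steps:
C(M) = 8*M
z = -59/15 (z = (8*5)/(-15) - 19/15 = 40*(-1/15) - 19*1/15 = -8/3 - 19/15 = -59/15 ≈ -3.9333)
(-11*z)*((-1*(-5))*s) = (-11*(-59/15))*(-1*(-5)*3) = 649*(5*3)/15 = (649/15)*15 = 649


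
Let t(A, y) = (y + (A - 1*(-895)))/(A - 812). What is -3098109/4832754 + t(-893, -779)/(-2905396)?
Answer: -2557851144334913/3990002393282620 ≈ -0.64106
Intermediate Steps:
t(A, y) = (895 + A + y)/(-812 + A) (t(A, y) = (y + (A + 895))/(-812 + A) = (y + (895 + A))/(-812 + A) = (895 + A + y)/(-812 + A))
-3098109/4832754 + t(-893, -779)/(-2905396) = -3098109/4832754 + ((895 - 893 - 779)/(-812 - 893))/(-2905396) = -3098109*1/4832754 + (-777/(-1705))*(-1/2905396) = -1032703/1610918 - 1/1705*(-777)*(-1/2905396) = -1032703/1610918 + (777/1705)*(-1/2905396) = -1032703/1610918 - 777/4953700180 = -2557851144334913/3990002393282620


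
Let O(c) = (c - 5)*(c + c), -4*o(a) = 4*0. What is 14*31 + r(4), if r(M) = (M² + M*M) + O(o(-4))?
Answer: 466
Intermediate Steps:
o(a) = 0 (o(a) = -0 = -¼*0 = 0)
O(c) = 2*c*(-5 + c) (O(c) = (-5 + c)*(2*c) = 2*c*(-5 + c))
r(M) = 2*M² (r(M) = (M² + M*M) + 2*0*(-5 + 0) = (M² + M²) + 2*0*(-5) = 2*M² + 0 = 2*M²)
14*31 + r(4) = 14*31 + 2*4² = 434 + 2*16 = 434 + 32 = 466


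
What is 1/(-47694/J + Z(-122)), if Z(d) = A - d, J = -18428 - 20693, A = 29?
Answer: 39121/5954965 ≈ 0.0065695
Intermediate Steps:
J = -39121
Z(d) = 29 - d
1/(-47694/J + Z(-122)) = 1/(-47694/(-39121) + (29 - 1*(-122))) = 1/(-47694*(-1/39121) + (29 + 122)) = 1/(47694/39121 + 151) = 1/(5954965/39121) = 39121/5954965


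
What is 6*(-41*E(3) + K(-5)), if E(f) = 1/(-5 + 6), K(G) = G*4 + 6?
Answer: -330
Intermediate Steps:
K(G) = 6 + 4*G (K(G) = 4*G + 6 = 6 + 4*G)
E(f) = 1 (E(f) = 1/1 = 1)
6*(-41*E(3) + K(-5)) = 6*(-41*1 + (6 + 4*(-5))) = 6*(-41 + (6 - 20)) = 6*(-41 - 14) = 6*(-55) = -330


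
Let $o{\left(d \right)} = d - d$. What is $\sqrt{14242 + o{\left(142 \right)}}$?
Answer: $\sqrt{14242} \approx 119.34$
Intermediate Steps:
$o{\left(d \right)} = 0$
$\sqrt{14242 + o{\left(142 \right)}} = \sqrt{14242 + 0} = \sqrt{14242}$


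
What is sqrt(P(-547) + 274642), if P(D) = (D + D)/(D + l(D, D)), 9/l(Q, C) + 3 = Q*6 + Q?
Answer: 3*sqrt(134077835148602578)/2096113 ≈ 524.06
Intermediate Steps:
l(Q, C) = 9/(-3 + 7*Q) (l(Q, C) = 9/(-3 + (Q*6 + Q)) = 9/(-3 + (6*Q + Q)) = 9/(-3 + 7*Q))
P(D) = 2*D/(D + 9/(-3 + 7*D)) (P(D) = (D + D)/(D + 9/(-3 + 7*D)) = (2*D)/(D + 9/(-3 + 7*D)) = 2*D/(D + 9/(-3 + 7*D)))
sqrt(P(-547) + 274642) = sqrt(2*(-547)*(-3 + 7*(-547))/(9 - 547*(-3 + 7*(-547))) + 274642) = sqrt(2*(-547)*(-3 - 3829)/(9 - 547*(-3 - 3829)) + 274642) = sqrt(2*(-547)*(-3832)/(9 - 547*(-3832)) + 274642) = sqrt(2*(-547)*(-3832)/(9 + 2096104) + 274642) = sqrt(2*(-547)*(-3832)/2096113 + 274642) = sqrt(2*(-547)*(1/2096113)*(-3832) + 274642) = sqrt(4192208/2096113 + 274642) = sqrt(575684858754/2096113) = 3*sqrt(134077835148602578)/2096113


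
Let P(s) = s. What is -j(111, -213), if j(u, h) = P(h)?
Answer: 213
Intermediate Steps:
j(u, h) = h
-j(111, -213) = -1*(-213) = 213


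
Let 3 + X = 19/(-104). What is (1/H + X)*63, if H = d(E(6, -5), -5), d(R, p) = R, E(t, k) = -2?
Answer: -24129/104 ≈ -232.01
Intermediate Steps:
X = -331/104 (X = -3 + 19/(-104) = -3 + 19*(-1/104) = -3 - 19/104 = -331/104 ≈ -3.1827)
H = -2
(1/H + X)*63 = (1/(-2) - 331/104)*63 = (-½ - 331/104)*63 = -383/104*63 = -24129/104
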